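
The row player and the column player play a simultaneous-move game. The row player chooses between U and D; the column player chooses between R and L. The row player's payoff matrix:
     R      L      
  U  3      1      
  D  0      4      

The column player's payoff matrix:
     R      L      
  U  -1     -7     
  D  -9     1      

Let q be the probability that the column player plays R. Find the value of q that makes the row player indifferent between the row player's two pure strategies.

q = 1/2

In a mixed equilibrium the row player is indifferent between U and D; this condition fixes q.
  the row player's expected payoff from U: q·3 + (1−q)·1 = 2q + 1
  the row player's expected payoff from D: q·0 + (1−q)·4 = -4q + 4
  2q + 1 = -4q + 4  ⇒  6q = 3  ⇒  q = 1/2.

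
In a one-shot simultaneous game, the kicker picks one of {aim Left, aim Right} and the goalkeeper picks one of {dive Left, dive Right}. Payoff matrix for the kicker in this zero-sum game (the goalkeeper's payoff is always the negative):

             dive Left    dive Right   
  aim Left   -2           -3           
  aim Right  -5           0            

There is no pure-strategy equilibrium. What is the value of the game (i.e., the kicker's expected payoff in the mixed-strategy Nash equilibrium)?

v = -5/2

The kicker's indifference between aim Left and aim Right determines the goalkeeper's mixing probability q:
  the kicker's expected payoff from aim Left: q·(-2) + (1−q)·(-3) = q - 3
  the kicker's expected payoff from aim Right: q·(-5) + (1−q)·0 = -5q
  q - 3 = -5q  ⇒  6q = 3  ⇒  q = 1/2.
The value is the kicker's expected payoff against this mix (using aim Left): (1/2)·(-2) + (1/2)·(-3) = -5/2.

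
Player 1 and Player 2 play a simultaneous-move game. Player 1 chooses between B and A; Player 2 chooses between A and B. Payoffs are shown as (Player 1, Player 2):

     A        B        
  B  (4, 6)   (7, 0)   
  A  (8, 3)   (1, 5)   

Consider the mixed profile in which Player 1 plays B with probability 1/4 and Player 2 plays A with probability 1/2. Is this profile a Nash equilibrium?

Given Player 2's mix q = 1/2, Player 1's payoff from B is 11/2 but from A is 9/2. Player 1 strictly prefers B, so Player 1 would not mix.
So the proposed profile is not a Nash equilibrium.

No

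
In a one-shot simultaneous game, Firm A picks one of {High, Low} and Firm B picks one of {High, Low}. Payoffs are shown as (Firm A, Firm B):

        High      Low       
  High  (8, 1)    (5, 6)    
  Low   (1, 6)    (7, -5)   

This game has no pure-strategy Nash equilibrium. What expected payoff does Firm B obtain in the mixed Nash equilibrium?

41/16

Firm A's mix must leave Firm B indifferent between High and Low.
  Firm B's payoff from High: p·1 + (1−p)·6 = -5p + 6
  Firm B's payoff from Low: p·6 + (1−p)·(-5) = 11p - 5
  -5p + 6 = 11p - 5  ⇒  -16p = -11  ⇒  p = 11/16.
At equilibrium Firm B is indifferent across columns, so Firm B's payoff equals the payoff from High: (11/16)·1 + (5/16)·6 = 41/16.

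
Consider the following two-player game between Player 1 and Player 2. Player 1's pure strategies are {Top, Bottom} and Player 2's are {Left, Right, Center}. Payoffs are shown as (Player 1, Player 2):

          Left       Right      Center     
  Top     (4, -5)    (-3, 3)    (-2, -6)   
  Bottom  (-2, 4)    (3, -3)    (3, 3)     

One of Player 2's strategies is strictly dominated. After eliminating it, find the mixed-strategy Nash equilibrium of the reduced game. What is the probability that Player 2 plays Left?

Player 2's strategy Center is strictly dominated by Left: -5 > -6 and 4 > 3. Eliminate Center.
In a mixed equilibrium Player 1 is indifferent between Top and Bottom; this condition fixes q.
  Player 1's payoff to Top: q·4 + (1−q)·(-3) = 7q - 3
  Player 1's payoff to Bottom: q·(-2) + (1−q)·3 = -5q + 3
  7q - 3 = -5q + 3  ⇒  12q = 6  ⇒  q = 1/2.

q = 1/2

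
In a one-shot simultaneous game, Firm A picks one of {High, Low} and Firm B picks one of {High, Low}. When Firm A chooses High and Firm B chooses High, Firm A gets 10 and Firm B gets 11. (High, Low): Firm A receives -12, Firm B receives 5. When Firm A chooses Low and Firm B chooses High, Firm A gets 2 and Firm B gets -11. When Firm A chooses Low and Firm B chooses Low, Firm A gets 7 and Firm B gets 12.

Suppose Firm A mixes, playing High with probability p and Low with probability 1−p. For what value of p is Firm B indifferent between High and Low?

Set Firm B's expected payoff from High equal to that from Low:
  Firm B's expected payoff from High: p·11 + (1−p)·(-11) = 22p - 11
  Firm B's expected payoff from Low: p·5 + (1−p)·12 = -7p + 12
  22p - 11 = -7p + 12  ⇒  29p = 23  ⇒  p = 23/29.

p = 23/29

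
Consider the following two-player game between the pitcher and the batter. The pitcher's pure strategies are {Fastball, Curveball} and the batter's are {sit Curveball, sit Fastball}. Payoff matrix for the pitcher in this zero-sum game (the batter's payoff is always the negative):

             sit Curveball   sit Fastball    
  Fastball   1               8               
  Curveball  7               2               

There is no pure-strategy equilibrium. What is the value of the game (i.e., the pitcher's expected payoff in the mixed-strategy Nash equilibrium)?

v = 9/2

The pitcher's indifference between Fastball and Curveball determines the batter's mixing probability q:
  the pitcher's payoff to Fastball: q·1 + (1−q)·8 = -7q + 8
  the pitcher's payoff to Curveball: q·7 + (1−q)·2 = 5q + 2
  -7q + 8 = 5q + 2  ⇒  -12q = -6  ⇒  q = 1/2.
The value is the pitcher's expected payoff against this mix (using Fastball): (1/2)·1 + (1/2)·8 = 9/2.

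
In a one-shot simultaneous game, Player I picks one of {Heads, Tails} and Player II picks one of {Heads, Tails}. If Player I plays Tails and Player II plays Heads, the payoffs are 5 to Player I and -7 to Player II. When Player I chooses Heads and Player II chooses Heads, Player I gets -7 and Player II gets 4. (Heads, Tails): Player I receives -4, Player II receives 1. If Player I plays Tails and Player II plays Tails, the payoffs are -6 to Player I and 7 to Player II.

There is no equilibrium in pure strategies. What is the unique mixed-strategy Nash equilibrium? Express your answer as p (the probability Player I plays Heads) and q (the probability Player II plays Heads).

p = 14/17, q = 1/7

For Player II to be willing to mix, Player II must be indifferent between Heads and Tails, which pins down Player I's mix.
  Player II's payoff from Heads: p·4 + (1−p)·(-7) = 11p - 7
  Player II's payoff from Tails: p·1 + (1−p)·7 = -6p + 7
  11p - 7 = -6p + 7  ⇒  17p = 14  ⇒  p = 14/17.
For Player I to be willing to mix, Player I must be indifferent between Heads and Tails, which pins down Player II's mix.
  Player I's payoff to Heads: q·(-7) + (1−q)·(-4) = -3q - 4
  Player I's payoff to Tails: q·5 + (1−q)·(-6) = 11q - 6
  -3q - 4 = 11q - 6  ⇒  -14q = -2  ⇒  q = 1/7.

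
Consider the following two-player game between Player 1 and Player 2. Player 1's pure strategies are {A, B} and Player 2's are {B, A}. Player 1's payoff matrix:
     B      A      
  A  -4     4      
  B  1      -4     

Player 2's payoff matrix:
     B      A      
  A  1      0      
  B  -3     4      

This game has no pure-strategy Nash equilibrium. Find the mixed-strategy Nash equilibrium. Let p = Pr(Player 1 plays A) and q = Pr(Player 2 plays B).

Player 1's mix must leave Player 2 indifferent between B and A.
  Player 2's payoff to B: p·1 + (1−p)·(-3) = 4p - 3
  Player 2's payoff to A: p·0 + (1−p)·4 = -4p + 4
  4p - 3 = -4p + 4  ⇒  8p = 7  ⇒  p = 7/8.
Set Player 1's expected payoff from A equal to that from B:
  Player 1's payoff to A: q·(-4) + (1−q)·4 = -8q + 4
  Player 1's payoff to B: q·1 + (1−q)·(-4) = 5q - 4
  -8q + 4 = 5q - 4  ⇒  -13q = -8  ⇒  q = 8/13.

p = 7/8, q = 8/13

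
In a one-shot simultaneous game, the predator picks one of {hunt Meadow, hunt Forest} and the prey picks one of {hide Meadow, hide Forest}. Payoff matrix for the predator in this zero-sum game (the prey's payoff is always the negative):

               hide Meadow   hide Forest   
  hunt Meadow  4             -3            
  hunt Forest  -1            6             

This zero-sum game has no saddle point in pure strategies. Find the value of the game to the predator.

v = 3/2

In a mixed equilibrium the predator is indifferent between hunt Meadow and hunt Forest; this condition fixes q.
  the predator's payoff from hunt Meadow: q·4 + (1−q)·(-3) = 7q - 3
  the predator's payoff from hunt Forest: q·(-1) + (1−q)·6 = -7q + 6
  7q - 3 = -7q + 6  ⇒  14q = 9  ⇒  q = 9/14.
The value is the predator's expected payoff against this mix (using hunt Meadow): (9/14)·4 + (5/14)·(-3) = 3/2.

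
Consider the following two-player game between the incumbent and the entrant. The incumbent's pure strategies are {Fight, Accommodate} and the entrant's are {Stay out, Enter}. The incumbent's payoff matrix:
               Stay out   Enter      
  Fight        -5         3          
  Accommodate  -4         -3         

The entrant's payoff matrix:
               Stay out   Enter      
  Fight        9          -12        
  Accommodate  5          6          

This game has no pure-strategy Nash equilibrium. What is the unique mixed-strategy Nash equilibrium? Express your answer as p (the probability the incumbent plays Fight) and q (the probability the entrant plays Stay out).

In a mixed equilibrium the entrant is indifferent between Stay out and Enter; this condition fixes p.
  the entrant's payoff to Stay out: p·9 + (1−p)·5 = 4p + 5
  the entrant's payoff to Enter: p·(-12) + (1−p)·6 = -18p + 6
  4p + 5 = -18p + 6  ⇒  22p = 1  ⇒  p = 1/22.
The entrant's mix must leave the incumbent indifferent between Fight and Accommodate.
  the incumbent's expected payoff from Fight: q·(-5) + (1−q)·3 = -8q + 3
  the incumbent's expected payoff from Accommodate: q·(-4) + (1−q)·(-3) = -q - 3
  -8q + 3 = -q - 3  ⇒  -7q = -6  ⇒  q = 6/7.

p = 1/22, q = 6/7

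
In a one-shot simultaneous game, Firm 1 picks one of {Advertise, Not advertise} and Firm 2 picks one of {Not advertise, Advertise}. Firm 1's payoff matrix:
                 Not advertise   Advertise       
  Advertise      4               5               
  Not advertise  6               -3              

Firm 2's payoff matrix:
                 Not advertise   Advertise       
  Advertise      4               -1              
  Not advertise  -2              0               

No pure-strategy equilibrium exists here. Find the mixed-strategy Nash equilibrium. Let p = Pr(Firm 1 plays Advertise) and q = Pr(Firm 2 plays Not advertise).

p = 2/7, q = 4/5

For Firm 2 to be willing to mix, Firm 2 must be indifferent between Not advertise and Advertise, which pins down Firm 1's mix.
  Firm 2's payoff from Not advertise: p·4 + (1−p)·(-2) = 6p - 2
  Firm 2's payoff from Advertise: p·(-1) + (1−p)·0 = -p
  6p - 2 = -p  ⇒  7p = 2  ⇒  p = 2/7.
Set Firm 1's expected payoff from Advertise equal to that from Not advertise:
  Firm 1's expected payoff from Advertise: q·4 + (1−q)·5 = -q + 5
  Firm 1's expected payoff from Not advertise: q·6 + (1−q)·(-3) = 9q - 3
  -q + 5 = 9q - 3  ⇒  -10q = -8  ⇒  q = 4/5.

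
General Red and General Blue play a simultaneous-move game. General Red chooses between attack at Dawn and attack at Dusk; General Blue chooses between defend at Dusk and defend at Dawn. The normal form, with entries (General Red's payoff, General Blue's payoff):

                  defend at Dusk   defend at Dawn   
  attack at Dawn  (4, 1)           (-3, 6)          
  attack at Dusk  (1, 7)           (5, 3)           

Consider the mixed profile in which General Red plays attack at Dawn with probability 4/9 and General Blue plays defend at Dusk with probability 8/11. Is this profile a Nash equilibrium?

Yes

Check General Blue's indifference given General Red's mix p = 4/9:
  payoff from defend at Dusk = 13/3; payoff from defend at Dawn = 13/3 — equal.
Check General Red's indifference given General Blue's mix q = 8/11:
  payoff from attack at Dawn = 23/11; payoff from attack at Dusk = 23/11 — equal.
Both players are indifferent, so neither can profitably deviate.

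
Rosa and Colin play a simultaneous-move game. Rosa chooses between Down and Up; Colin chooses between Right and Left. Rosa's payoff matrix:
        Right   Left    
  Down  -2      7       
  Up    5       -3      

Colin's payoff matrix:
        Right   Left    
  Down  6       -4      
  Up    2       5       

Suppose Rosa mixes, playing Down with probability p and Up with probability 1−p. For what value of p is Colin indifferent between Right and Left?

In a mixed equilibrium Colin is indifferent between Right and Left; this condition fixes p.
  Colin's expected payoff from Right: p·6 + (1−p)·2 = 4p + 2
  Colin's expected payoff from Left: p·(-4) + (1−p)·5 = -9p + 5
  4p + 2 = -9p + 5  ⇒  13p = 3  ⇒  p = 3/13.

p = 3/13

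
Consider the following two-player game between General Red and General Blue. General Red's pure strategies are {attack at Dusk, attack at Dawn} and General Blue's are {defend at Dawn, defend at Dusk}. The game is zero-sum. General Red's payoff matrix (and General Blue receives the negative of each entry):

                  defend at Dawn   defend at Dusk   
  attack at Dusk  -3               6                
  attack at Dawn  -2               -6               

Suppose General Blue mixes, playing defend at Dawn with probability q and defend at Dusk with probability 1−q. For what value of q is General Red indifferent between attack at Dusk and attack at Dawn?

q = 12/13

For General Red to be willing to mix, General Red must be indifferent between attack at Dusk and attack at Dawn, which pins down General Blue's mix.
  General Red's payoff to attack at Dusk: q·(-3) + (1−q)·6 = -9q + 6
  General Red's payoff to attack at Dawn: q·(-2) + (1−q)·(-6) = 4q - 6
  -9q + 6 = 4q - 6  ⇒  -13q = -12  ⇒  q = 12/13.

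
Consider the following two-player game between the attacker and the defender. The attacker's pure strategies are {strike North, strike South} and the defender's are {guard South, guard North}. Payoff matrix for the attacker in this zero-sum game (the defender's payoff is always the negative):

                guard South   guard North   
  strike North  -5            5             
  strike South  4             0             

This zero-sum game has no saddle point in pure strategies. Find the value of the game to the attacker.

v = 10/7

The attacker's indifference between strike North and strike South determines the defender's mixing probability q:
  the attacker's expected payoff from strike North: q·(-5) + (1−q)·5 = -10q + 5
  the attacker's expected payoff from strike South: q·4 + (1−q)·0 = 4q
  -10q + 5 = 4q  ⇒  -14q = -5  ⇒  q = 5/14.
The value is the attacker's expected payoff against this mix (using strike North): (5/14)·(-5) + (9/14)·5 = 10/7.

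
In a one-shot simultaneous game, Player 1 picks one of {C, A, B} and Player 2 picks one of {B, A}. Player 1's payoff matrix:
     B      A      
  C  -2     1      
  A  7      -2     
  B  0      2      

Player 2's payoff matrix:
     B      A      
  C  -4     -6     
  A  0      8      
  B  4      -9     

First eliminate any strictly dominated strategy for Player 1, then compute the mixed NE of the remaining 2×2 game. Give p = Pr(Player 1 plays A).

p = 13/21

Player 1's strategy C is strictly dominated by B: 0 > -2 and 2 > 1. Eliminate C.
Set Player 2's expected payoff from B equal to that from A:
  Player 2's payoff to B: p·0 + (1−p)·4 = -4p + 4
  Player 2's payoff to A: p·8 + (1−p)·(-9) = 17p - 9
  -4p + 4 = 17p - 9  ⇒  -21p = -13  ⇒  p = 13/21.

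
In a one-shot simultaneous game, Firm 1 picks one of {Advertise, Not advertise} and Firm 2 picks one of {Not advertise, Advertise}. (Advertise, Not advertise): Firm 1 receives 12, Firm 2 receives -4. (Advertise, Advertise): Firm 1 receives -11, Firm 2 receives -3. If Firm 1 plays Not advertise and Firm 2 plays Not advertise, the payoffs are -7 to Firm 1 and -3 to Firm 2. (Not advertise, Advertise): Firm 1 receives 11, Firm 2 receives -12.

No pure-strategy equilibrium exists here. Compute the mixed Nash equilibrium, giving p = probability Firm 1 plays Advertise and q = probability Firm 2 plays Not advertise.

p = 9/10, q = 22/41

Set Firm 2's expected payoff from Not advertise equal to that from Advertise:
  Firm 2's payoff to Not advertise: p·(-4) + (1−p)·(-3) = -p - 3
  Firm 2's payoff to Advertise: p·(-3) + (1−p)·(-12) = 9p - 12
  -p - 3 = 9p - 12  ⇒  -10p = -9  ⇒  p = 9/10.
Firm 2's mix must leave Firm 1 indifferent between Advertise and Not advertise.
  Firm 1's payoff from Advertise: q·12 + (1−q)·(-11) = 23q - 11
  Firm 1's payoff from Not advertise: q·(-7) + (1−q)·11 = -18q + 11
  23q - 11 = -18q + 11  ⇒  41q = 22  ⇒  q = 22/41.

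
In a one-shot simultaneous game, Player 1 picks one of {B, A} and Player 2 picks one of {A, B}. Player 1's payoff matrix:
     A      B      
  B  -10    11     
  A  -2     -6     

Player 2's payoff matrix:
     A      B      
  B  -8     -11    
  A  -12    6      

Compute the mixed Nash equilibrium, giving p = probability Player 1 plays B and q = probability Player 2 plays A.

In a mixed equilibrium Player 2 is indifferent between A and B; this condition fixes p.
  Player 2's payoff to A: p·(-8) + (1−p)·(-12) = 4p - 12
  Player 2's payoff to B: p·(-11) + (1−p)·6 = -17p + 6
  4p - 12 = -17p + 6  ⇒  21p = 18  ⇒  p = 6/7.
For Player 1 to be willing to mix, Player 1 must be indifferent between B and A, which pins down Player 2's mix.
  Player 1's payoff to B: q·(-10) + (1−q)·11 = -21q + 11
  Player 1's payoff to A: q·(-2) + (1−q)·(-6) = 4q - 6
  -21q + 11 = 4q - 6  ⇒  -25q = -17  ⇒  q = 17/25.

p = 6/7, q = 17/25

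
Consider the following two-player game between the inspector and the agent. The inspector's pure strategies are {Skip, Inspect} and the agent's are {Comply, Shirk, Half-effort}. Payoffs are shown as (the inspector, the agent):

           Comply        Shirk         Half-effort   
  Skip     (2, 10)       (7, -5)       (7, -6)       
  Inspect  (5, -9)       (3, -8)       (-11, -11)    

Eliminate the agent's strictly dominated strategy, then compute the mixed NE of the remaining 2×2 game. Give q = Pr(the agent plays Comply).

The agent's strategy Half-effort is strictly dominated by Shirk: -5 > -6 and -8 > -11. Eliminate Half-effort.
Set the inspector's expected payoff from Skip equal to that from Inspect:
  the inspector's expected payoff from Skip: q·2 + (1−q)·7 = -5q + 7
  the inspector's expected payoff from Inspect: q·5 + (1−q)·3 = 2q + 3
  -5q + 7 = 2q + 3  ⇒  -7q = -4  ⇒  q = 4/7.

q = 4/7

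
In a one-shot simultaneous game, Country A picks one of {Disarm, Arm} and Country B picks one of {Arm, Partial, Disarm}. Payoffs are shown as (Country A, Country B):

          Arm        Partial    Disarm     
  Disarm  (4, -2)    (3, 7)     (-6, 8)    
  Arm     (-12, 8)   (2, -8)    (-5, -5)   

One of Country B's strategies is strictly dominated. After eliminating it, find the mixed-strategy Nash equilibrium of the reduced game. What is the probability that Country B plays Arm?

q = 1/17

Country B's strategy Partial is strictly dominated by Disarm: 8 > 7 and -5 > -8. Eliminate Partial.
Set Country A's expected payoff from Disarm equal to that from Arm:
  Country A's payoff from Disarm: q·4 + (1−q)·(-6) = 10q - 6
  Country A's payoff from Arm: q·(-12) + (1−q)·(-5) = -7q - 5
  10q - 6 = -7q - 5  ⇒  17q = 1  ⇒  q = 1/17.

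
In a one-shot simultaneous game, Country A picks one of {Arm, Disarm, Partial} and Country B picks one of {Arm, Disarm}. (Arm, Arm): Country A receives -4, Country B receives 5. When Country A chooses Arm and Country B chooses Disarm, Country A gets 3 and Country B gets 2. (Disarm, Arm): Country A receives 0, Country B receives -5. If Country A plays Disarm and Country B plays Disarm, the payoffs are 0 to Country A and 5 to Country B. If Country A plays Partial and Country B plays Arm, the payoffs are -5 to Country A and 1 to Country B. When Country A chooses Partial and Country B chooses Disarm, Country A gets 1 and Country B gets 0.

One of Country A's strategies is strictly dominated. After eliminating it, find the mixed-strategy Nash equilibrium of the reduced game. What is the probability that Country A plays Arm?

p = 10/13

Country A's strategy Partial is strictly dominated by Arm: -4 > -5 and 3 > 1. Eliminate Partial.
Country A's mix must leave Country B indifferent between Arm and Disarm.
  Country B's payoff from Arm: p·5 + (1−p)·(-5) = 10p - 5
  Country B's payoff from Disarm: p·2 + (1−p)·5 = -3p + 5
  10p - 5 = -3p + 5  ⇒  13p = 10  ⇒  p = 10/13.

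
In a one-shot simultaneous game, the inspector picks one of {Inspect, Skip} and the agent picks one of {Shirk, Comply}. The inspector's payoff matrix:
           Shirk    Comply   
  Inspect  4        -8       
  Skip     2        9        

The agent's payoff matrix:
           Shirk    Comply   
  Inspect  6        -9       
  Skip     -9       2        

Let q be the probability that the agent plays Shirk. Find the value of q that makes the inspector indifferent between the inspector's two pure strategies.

The agent's mix must leave the inspector indifferent between Inspect and Skip.
  the inspector's payoff to Inspect: q·4 + (1−q)·(-8) = 12q - 8
  the inspector's payoff to Skip: q·2 + (1−q)·9 = -7q + 9
  12q - 8 = -7q + 9  ⇒  19q = 17  ⇒  q = 17/19.

q = 17/19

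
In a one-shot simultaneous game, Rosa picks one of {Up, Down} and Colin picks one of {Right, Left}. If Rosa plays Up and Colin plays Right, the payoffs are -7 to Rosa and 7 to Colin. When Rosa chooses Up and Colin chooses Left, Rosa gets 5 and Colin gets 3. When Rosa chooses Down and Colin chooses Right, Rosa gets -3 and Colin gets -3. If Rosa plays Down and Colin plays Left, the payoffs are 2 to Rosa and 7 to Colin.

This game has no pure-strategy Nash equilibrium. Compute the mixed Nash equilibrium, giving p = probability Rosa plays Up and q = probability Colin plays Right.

Rosa's mix must leave Colin indifferent between Right and Left.
  Colin's payoff to Right: p·7 + (1−p)·(-3) = 10p - 3
  Colin's payoff to Left: p·3 + (1−p)·7 = -4p + 7
  10p - 3 = -4p + 7  ⇒  14p = 10  ⇒  p = 5/7.
Rosa's indifference between Up and Down determines Colin's mixing probability q:
  Rosa's payoff to Up: q·(-7) + (1−q)·5 = -12q + 5
  Rosa's payoff to Down: q·(-3) + (1−q)·2 = -5q + 2
  -12q + 5 = -5q + 2  ⇒  -7q = -3  ⇒  q = 3/7.

p = 5/7, q = 3/7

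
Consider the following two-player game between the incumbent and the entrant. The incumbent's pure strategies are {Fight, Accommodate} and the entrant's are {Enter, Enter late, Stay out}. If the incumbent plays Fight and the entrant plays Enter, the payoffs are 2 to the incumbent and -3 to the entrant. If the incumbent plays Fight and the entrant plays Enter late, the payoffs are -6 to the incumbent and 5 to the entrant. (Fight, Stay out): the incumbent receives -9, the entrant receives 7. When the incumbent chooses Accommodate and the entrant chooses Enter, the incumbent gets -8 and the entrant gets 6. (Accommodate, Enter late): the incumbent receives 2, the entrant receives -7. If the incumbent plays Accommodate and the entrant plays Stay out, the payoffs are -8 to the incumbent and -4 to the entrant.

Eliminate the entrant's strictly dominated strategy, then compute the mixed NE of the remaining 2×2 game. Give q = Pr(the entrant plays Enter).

q = 1/11

The entrant's strategy Enter late is strictly dominated by Stay out: 7 > 5 and -4 > -7. Eliminate Enter late.
The entrant's mix must leave the incumbent indifferent between Fight and Accommodate.
  the incumbent's payoff from Fight: q·2 + (1−q)·(-9) = 11q - 9
  the incumbent's payoff from Accommodate: q·(-8) + (1−q)·(-8) = -8
  11q - 9 = -8  ⇒  11q = 1  ⇒  q = 1/11.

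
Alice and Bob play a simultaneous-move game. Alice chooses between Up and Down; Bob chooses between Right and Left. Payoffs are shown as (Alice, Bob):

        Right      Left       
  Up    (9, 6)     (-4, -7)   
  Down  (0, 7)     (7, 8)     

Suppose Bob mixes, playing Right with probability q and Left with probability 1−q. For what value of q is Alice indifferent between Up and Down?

q = 11/20

Set Alice's expected payoff from Up equal to that from Down:
  Alice's expected payoff from Up: q·9 + (1−q)·(-4) = 13q - 4
  Alice's expected payoff from Down: q·0 + (1−q)·7 = -7q + 7
  13q - 4 = -7q + 7  ⇒  20q = 11  ⇒  q = 11/20.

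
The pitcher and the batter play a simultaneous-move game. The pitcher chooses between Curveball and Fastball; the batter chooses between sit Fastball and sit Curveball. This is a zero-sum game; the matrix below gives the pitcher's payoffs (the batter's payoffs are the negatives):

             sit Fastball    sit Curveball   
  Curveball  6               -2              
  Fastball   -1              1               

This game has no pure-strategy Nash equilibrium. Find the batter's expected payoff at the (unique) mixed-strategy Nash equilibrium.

The pitcher's mix must leave the batter indifferent between sit Fastball and sit Curveball.
  the batter's payoff from sit Fastball: p·(-6) + (1−p)·1 = -7p + 1
  the batter's payoff from sit Curveball: p·2 + (1−p)·(-1) = 3p - 1
  -7p + 1 = 3p - 1  ⇒  -10p = -2  ⇒  p = 1/5.
At equilibrium the batter is indifferent across columns, so the batter's payoff equals the payoff from sit Fastball: (1/5)·(-6) + (4/5)·1 = -2/5.

-2/5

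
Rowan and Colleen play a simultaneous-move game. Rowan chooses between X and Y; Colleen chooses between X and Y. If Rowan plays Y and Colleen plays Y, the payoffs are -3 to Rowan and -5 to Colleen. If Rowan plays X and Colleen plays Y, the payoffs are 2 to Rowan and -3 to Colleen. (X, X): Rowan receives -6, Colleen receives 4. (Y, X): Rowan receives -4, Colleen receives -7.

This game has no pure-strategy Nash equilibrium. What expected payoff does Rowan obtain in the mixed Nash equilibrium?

Set Rowan's expected payoff from X equal to that from Y:
  Rowan's payoff from X: q·(-6) + (1−q)·2 = -8q + 2
  Rowan's payoff from Y: q·(-4) + (1−q)·(-3) = -q - 3
  -8q + 2 = -q - 3  ⇒  -7q = -5  ⇒  q = 5/7.
At equilibrium Rowan is indifferent across rows, so Rowan's payoff equals the payoff from X: (5/7)·(-6) + (2/7)·2 = -26/7.

-26/7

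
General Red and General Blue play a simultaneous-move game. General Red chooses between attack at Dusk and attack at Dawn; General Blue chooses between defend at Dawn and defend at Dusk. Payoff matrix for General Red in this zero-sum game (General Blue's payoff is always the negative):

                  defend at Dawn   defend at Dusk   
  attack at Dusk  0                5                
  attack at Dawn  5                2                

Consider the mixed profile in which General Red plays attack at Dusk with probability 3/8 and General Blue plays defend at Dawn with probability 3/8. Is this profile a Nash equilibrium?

Yes

Check General Blue's indifference given General Red's mix p = 3/8:
  payoff from defend at Dawn = -25/8; payoff from defend at Dusk = -25/8 — equal.
Check General Red's indifference given General Blue's mix q = 3/8:
  payoff from attack at Dusk = 25/8; payoff from attack at Dawn = 25/8 — equal.
Both players are indifferent, so neither can profitably deviate.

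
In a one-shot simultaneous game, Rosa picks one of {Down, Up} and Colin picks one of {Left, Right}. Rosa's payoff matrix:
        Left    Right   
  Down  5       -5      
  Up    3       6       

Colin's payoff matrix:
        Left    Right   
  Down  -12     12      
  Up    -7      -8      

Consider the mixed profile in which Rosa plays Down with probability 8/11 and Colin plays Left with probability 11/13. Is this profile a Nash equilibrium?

Given Rosa's mix p = 8/11, Colin's payoff from Left is -117/11 but from Right is 72/11. Colin strictly prefers Right, so Colin would not mix.
So the proposed profile is not a Nash equilibrium.

No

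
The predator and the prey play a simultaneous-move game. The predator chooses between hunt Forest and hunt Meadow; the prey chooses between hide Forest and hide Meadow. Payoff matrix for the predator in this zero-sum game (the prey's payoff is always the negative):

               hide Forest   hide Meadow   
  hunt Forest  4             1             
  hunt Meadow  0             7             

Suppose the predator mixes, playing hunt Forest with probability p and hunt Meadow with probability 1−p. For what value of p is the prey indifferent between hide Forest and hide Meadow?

In a mixed equilibrium the prey is indifferent between hide Forest and hide Meadow; this condition fixes p.
  the prey's expected payoff from hide Forest: p·(-4) + (1−p)·0 = -4p
  the prey's expected payoff from hide Meadow: p·(-1) + (1−p)·(-7) = 6p - 7
  -4p = 6p - 7  ⇒  -10p = -7  ⇒  p = 7/10.

p = 7/10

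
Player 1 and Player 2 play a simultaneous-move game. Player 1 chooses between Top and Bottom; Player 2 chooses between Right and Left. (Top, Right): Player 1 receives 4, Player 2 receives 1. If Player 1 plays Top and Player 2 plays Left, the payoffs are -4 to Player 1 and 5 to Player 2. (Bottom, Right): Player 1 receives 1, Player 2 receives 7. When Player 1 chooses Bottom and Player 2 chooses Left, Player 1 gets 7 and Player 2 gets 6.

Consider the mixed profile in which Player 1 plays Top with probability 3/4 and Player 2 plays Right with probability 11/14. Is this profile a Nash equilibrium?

No

Given Player 1's mix p = 3/4, Player 2's payoff from Right is 5/2 but from Left is 21/4. Player 2 strictly prefers Left, so Player 2 would not mix.
So the proposed profile is not a Nash equilibrium.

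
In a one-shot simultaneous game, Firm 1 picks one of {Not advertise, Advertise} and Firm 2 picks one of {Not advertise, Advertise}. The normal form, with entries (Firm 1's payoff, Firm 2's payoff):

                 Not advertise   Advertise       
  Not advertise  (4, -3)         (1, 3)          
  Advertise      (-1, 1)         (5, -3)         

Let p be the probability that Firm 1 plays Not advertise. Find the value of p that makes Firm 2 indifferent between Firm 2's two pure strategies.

p = 2/5

For Firm 2 to be willing to mix, Firm 2 must be indifferent between Not advertise and Advertise, which pins down Firm 1's mix.
  Firm 2's payoff from Not advertise: p·(-3) + (1−p)·1 = -4p + 1
  Firm 2's payoff from Advertise: p·3 + (1−p)·(-3) = 6p - 3
  -4p + 1 = 6p - 3  ⇒  -10p = -4  ⇒  p = 2/5.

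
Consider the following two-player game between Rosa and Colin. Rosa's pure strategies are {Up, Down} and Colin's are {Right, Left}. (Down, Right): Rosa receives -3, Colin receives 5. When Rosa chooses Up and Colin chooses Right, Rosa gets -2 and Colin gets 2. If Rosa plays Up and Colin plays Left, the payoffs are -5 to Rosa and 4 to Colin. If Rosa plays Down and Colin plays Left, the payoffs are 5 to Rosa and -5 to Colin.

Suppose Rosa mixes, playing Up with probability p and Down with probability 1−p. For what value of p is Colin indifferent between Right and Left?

p = 5/6

Rosa's mix must leave Colin indifferent between Right and Left.
  Colin's payoff from Right: p·2 + (1−p)·5 = -3p + 5
  Colin's payoff from Left: p·4 + (1−p)·(-5) = 9p - 5
  -3p + 5 = 9p - 5  ⇒  -12p = -10  ⇒  p = 5/6.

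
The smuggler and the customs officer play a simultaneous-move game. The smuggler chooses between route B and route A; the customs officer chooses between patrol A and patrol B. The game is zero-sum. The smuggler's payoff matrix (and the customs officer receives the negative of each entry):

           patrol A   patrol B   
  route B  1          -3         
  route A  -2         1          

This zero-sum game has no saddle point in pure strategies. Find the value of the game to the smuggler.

v = -5/7

Set the smuggler's expected payoff from route B equal to that from route A:
  the smuggler's payoff to route B: q·1 + (1−q)·(-3) = 4q - 3
  the smuggler's payoff to route A: q·(-2) + (1−q)·1 = -3q + 1
  4q - 3 = -3q + 1  ⇒  7q = 4  ⇒  q = 4/7.
The value is the smuggler's expected payoff against this mix (using route B): (4/7)·1 + (3/7)·(-3) = -5/7.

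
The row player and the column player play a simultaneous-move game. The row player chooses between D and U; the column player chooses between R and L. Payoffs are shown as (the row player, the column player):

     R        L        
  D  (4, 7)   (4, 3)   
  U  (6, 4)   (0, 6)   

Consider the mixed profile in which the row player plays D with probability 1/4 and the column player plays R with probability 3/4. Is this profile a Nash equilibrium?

No

Given the row player's mix p = 1/4, the column player's payoff from R is 19/4 but from L is 21/4. The column player strictly prefers L, so the column player would not mix.
So the proposed profile is not a Nash equilibrium.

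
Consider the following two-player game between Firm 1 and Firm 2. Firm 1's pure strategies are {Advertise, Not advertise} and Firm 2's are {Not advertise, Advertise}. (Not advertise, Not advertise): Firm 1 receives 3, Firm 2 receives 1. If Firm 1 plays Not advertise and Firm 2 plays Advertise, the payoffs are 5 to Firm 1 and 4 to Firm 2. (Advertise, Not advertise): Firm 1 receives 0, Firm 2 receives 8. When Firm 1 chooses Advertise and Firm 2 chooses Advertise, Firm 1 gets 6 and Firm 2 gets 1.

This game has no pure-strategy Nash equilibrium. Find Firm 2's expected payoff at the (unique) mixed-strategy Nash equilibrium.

31/10

For Firm 2 to be willing to mix, Firm 2 must be indifferent between Not advertise and Advertise, which pins down Firm 1's mix.
  Firm 2's expected payoff from Not advertise: p·8 + (1−p)·1 = 7p + 1
  Firm 2's expected payoff from Advertise: p·1 + (1−p)·4 = -3p + 4
  7p + 1 = -3p + 4  ⇒  10p = 3  ⇒  p = 3/10.
At equilibrium Firm 2 is indifferent across columns, so Firm 2's payoff equals the payoff from Not advertise: (3/10)·8 + (7/10)·1 = 31/10.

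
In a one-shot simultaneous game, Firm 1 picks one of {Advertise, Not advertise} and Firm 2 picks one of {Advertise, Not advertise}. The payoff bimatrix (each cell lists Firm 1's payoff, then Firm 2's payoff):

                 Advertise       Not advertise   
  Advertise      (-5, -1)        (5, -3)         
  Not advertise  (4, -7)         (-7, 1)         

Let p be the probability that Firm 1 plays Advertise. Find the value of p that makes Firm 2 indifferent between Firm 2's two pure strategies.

Firm 1's mix must leave Firm 2 indifferent between Advertise and Not advertise.
  Firm 2's expected payoff from Advertise: p·(-1) + (1−p)·(-7) = 6p - 7
  Firm 2's expected payoff from Not advertise: p·(-3) + (1−p)·1 = -4p + 1
  6p - 7 = -4p + 1  ⇒  10p = 8  ⇒  p = 4/5.

p = 4/5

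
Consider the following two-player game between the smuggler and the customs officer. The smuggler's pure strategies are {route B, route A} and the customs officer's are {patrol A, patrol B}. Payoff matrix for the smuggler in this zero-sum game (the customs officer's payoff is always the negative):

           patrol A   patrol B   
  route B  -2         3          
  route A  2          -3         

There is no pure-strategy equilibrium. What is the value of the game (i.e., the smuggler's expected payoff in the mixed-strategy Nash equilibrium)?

v = 0

In a mixed equilibrium the smuggler is indifferent between route B and route A; this condition fixes q.
  the smuggler's payoff to route B: q·(-2) + (1−q)·3 = -5q + 3
  the smuggler's payoff to route A: q·2 + (1−q)·(-3) = 5q - 3
  -5q + 3 = 5q - 3  ⇒  -10q = -6  ⇒  q = 3/5.
The value is the smuggler's expected payoff against this mix (using route B): (3/5)·(-2) + (2/5)·3 = 0.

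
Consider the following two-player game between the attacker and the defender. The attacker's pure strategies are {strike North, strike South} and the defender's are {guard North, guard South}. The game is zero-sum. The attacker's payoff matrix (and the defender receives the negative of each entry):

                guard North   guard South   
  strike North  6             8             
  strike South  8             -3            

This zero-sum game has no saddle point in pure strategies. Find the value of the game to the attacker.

v = 82/13

The defender's mix must leave the attacker indifferent between strike North and strike South.
  the attacker's expected payoff from strike North: q·6 + (1−q)·8 = -2q + 8
  the attacker's expected payoff from strike South: q·8 + (1−q)·(-3) = 11q - 3
  -2q + 8 = 11q - 3  ⇒  -13q = -11  ⇒  q = 11/13.
The value is the attacker's expected payoff against this mix (using strike North): (11/13)·6 + (2/13)·8 = 82/13.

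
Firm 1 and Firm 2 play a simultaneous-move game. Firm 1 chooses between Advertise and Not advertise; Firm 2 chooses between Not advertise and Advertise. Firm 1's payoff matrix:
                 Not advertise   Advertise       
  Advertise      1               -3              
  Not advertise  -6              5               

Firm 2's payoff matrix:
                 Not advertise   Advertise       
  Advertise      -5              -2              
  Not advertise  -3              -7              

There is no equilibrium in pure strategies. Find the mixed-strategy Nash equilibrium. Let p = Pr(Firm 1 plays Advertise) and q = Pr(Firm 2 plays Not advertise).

p = 4/7, q = 8/15

For Firm 2 to be willing to mix, Firm 2 must be indifferent between Not advertise and Advertise, which pins down Firm 1's mix.
  Firm 2's expected payoff from Not advertise: p·(-5) + (1−p)·(-3) = -2p - 3
  Firm 2's expected payoff from Advertise: p·(-2) + (1−p)·(-7) = 5p - 7
  -2p - 3 = 5p - 7  ⇒  -7p = -4  ⇒  p = 4/7.
For Firm 1 to be willing to mix, Firm 1 must be indifferent between Advertise and Not advertise, which pins down Firm 2's mix.
  Firm 1's expected payoff from Advertise: q·1 + (1−q)·(-3) = 4q - 3
  Firm 1's expected payoff from Not advertise: q·(-6) + (1−q)·5 = -11q + 5
  4q - 3 = -11q + 5  ⇒  15q = 8  ⇒  q = 8/15.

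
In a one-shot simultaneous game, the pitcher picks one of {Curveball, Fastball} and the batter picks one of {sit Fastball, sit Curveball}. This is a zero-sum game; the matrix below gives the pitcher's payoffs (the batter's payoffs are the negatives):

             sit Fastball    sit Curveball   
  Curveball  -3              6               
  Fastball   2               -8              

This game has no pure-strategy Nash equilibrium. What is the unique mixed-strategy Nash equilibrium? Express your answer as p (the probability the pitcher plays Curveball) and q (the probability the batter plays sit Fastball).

For the batter to be willing to mix, the batter must be indifferent between sit Fastball and sit Curveball, which pins down the pitcher's mix.
  the batter's payoff to sit Fastball: p·3 + (1−p)·(-2) = 5p - 2
  the batter's payoff to sit Curveball: p·(-6) + (1−p)·8 = -14p + 8
  5p - 2 = -14p + 8  ⇒  19p = 10  ⇒  p = 10/19.
Set the pitcher's expected payoff from Curveball equal to that from Fastball:
  the pitcher's payoff to Curveball: q·(-3) + (1−q)·6 = -9q + 6
  the pitcher's payoff to Fastball: q·2 + (1−q)·(-8) = 10q - 8
  -9q + 6 = 10q - 8  ⇒  -19q = -14  ⇒  q = 14/19.

p = 10/19, q = 14/19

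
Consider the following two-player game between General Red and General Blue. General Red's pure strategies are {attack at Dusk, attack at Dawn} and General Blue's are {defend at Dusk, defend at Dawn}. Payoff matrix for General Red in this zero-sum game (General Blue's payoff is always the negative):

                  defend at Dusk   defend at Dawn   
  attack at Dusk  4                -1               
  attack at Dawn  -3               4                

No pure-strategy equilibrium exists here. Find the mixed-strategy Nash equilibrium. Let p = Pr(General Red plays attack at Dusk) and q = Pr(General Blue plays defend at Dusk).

p = 7/12, q = 5/12

General Blue's indifference between defend at Dusk and defend at Dawn determines General Red's mixing probability p:
  General Blue's payoff to defend at Dusk: p·(-4) + (1−p)·3 = -7p + 3
  General Blue's payoff to defend at Dawn: p·1 + (1−p)·(-4) = 5p - 4
  -7p + 3 = 5p - 4  ⇒  -12p = -7  ⇒  p = 7/12.
General Blue's mix must leave General Red indifferent between attack at Dusk and attack at Dawn.
  General Red's payoff to attack at Dusk: q·4 + (1−q)·(-1) = 5q - 1
  General Red's payoff to attack at Dawn: q·(-3) + (1−q)·4 = -7q + 4
  5q - 1 = -7q + 4  ⇒  12q = 5  ⇒  q = 5/12.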